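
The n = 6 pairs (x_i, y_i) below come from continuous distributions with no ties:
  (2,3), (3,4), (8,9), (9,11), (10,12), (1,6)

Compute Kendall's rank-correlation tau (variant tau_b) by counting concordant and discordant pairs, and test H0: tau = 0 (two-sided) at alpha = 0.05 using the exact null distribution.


Step 1: Enumerate the 15 unordered pairs (i,j) with i<j and classify each by sign(x_j-x_i) * sign(y_j-y_i).
  (1,2):dx=+1,dy=+1->C; (1,3):dx=+6,dy=+6->C; (1,4):dx=+7,dy=+8->C; (1,5):dx=+8,dy=+9->C
  (1,6):dx=-1,dy=+3->D; (2,3):dx=+5,dy=+5->C; (2,4):dx=+6,dy=+7->C; (2,5):dx=+7,dy=+8->C
  (2,6):dx=-2,dy=+2->D; (3,4):dx=+1,dy=+2->C; (3,5):dx=+2,dy=+3->C; (3,6):dx=-7,dy=-3->C
  (4,5):dx=+1,dy=+1->C; (4,6):dx=-8,dy=-5->C; (5,6):dx=-9,dy=-6->C
Step 2: C = 13, D = 2, total pairs = 15.
Step 3: tau = (C - D)/(n(n-1)/2) = (13 - 2)/15 = 0.733333.
Step 4: Exact two-sided p-value (enumerate n! = 720 permutations of y under H0): p = 0.055556.
Step 5: alpha = 0.05. fail to reject H0.

tau_b = 0.7333 (C=13, D=2), p = 0.055556, fail to reject H0.


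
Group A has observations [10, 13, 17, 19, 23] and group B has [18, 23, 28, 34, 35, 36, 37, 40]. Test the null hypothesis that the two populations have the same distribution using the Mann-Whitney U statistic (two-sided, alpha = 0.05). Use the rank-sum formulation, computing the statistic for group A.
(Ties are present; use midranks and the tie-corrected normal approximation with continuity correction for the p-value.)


Step 1: Combine and sort all 13 observations; assign midranks.
sorted (value, group): (10,X), (13,X), (17,X), (18,Y), (19,X), (23,X), (23,Y), (28,Y), (34,Y), (35,Y), (36,Y), (37,Y), (40,Y)
ranks: 10->1, 13->2, 17->3, 18->4, 19->5, 23->6.5, 23->6.5, 28->8, 34->9, 35->10, 36->11, 37->12, 40->13
Step 2: Rank sum for X: R1 = 1 + 2 + 3 + 5 + 6.5 = 17.5.
Step 3: U_X = R1 - n1(n1+1)/2 = 17.5 - 5*6/2 = 17.5 - 15 = 2.5.
       U_Y = n1*n2 - U_X = 40 - 2.5 = 37.5.
Step 4: Ties are present, so use the tie-corrected normal approximation (with continuity correction) for the p-value.
Step 5: p-value = 0.012704; compare to alpha = 0.05. reject H0.

U_X = 2.5, p = 0.012704, reject H0 at alpha = 0.05.


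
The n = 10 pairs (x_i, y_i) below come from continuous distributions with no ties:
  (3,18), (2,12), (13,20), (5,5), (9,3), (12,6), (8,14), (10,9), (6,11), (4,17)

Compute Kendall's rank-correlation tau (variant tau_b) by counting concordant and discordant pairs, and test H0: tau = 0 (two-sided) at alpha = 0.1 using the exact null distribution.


Step 1: Enumerate the 45 unordered pairs (i,j) with i<j and classify each by sign(x_j-x_i) * sign(y_j-y_i).
  (1,2):dx=-1,dy=-6->C; (1,3):dx=+10,dy=+2->C; (1,4):dx=+2,dy=-13->D; (1,5):dx=+6,dy=-15->D
  (1,6):dx=+9,dy=-12->D; (1,7):dx=+5,dy=-4->D; (1,8):dx=+7,dy=-9->D; (1,9):dx=+3,dy=-7->D
  (1,10):dx=+1,dy=-1->D; (2,3):dx=+11,dy=+8->C; (2,4):dx=+3,dy=-7->D; (2,5):dx=+7,dy=-9->D
  (2,6):dx=+10,dy=-6->D; (2,7):dx=+6,dy=+2->C; (2,8):dx=+8,dy=-3->D; (2,9):dx=+4,dy=-1->D
  (2,10):dx=+2,dy=+5->C; (3,4):dx=-8,dy=-15->C; (3,5):dx=-4,dy=-17->C; (3,6):dx=-1,dy=-14->C
  (3,7):dx=-5,dy=-6->C; (3,8):dx=-3,dy=-11->C; (3,9):dx=-7,dy=-9->C; (3,10):dx=-9,dy=-3->C
  (4,5):dx=+4,dy=-2->D; (4,6):dx=+7,dy=+1->C; (4,7):dx=+3,dy=+9->C; (4,8):dx=+5,dy=+4->C
  (4,9):dx=+1,dy=+6->C; (4,10):dx=-1,dy=+12->D; (5,6):dx=+3,dy=+3->C; (5,7):dx=-1,dy=+11->D
  (5,8):dx=+1,dy=+6->C; (5,9):dx=-3,dy=+8->D; (5,10):dx=-5,dy=+14->D; (6,7):dx=-4,dy=+8->D
  (6,8):dx=-2,dy=+3->D; (6,9):dx=-6,dy=+5->D; (6,10):dx=-8,dy=+11->D; (7,8):dx=+2,dy=-5->D
  (7,9):dx=-2,dy=-3->C; (7,10):dx=-4,dy=+3->D; (8,9):dx=-4,dy=+2->D; (8,10):dx=-6,dy=+8->D
  (9,10):dx=-2,dy=+6->D
Step 2: C = 19, D = 26, total pairs = 45.
Step 3: tau = (C - D)/(n(n-1)/2) = (19 - 26)/45 = -0.155556.
Step 4: Exact two-sided p-value (enumerate n! = 3628800 permutations of y under H0): p = 0.600654.
Step 5: alpha = 0.1. fail to reject H0.

tau_b = -0.1556 (C=19, D=26), p = 0.600654, fail to reject H0.


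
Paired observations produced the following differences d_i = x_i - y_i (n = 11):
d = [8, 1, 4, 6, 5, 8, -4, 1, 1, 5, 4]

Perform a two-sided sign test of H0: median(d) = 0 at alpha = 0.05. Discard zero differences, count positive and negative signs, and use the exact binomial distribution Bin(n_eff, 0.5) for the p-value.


Step 1: Discard zero differences. Original n = 11; n_eff = number of nonzero differences = 11.
Nonzero differences (with sign): +8, +1, +4, +6, +5, +8, -4, +1, +1, +5, +4
Step 2: Count signs: positive = 10, negative = 1.
Step 3: Under H0: P(positive) = 0.5, so the number of positives S ~ Bin(11, 0.5).
Step 4: Two-sided exact p-value = sum of Bin(11,0.5) probabilities at or below the observed probability = 0.011719.
Step 5: alpha = 0.05. reject H0.

n_eff = 11, pos = 10, neg = 1, p = 0.011719, reject H0.


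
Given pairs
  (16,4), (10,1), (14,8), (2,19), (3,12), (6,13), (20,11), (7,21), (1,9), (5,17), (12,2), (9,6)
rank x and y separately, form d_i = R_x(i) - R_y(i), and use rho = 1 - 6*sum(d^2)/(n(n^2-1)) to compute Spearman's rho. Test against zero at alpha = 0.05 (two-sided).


Step 1: Rank x and y separately (midranks; no ties here).
rank(x): 16->11, 10->8, 14->10, 2->2, 3->3, 6->5, 20->12, 7->6, 1->1, 5->4, 12->9, 9->7
rank(y): 4->3, 1->1, 8->5, 19->11, 12->8, 13->9, 11->7, 21->12, 9->6, 17->10, 2->2, 6->4
Step 2: d_i = R_x(i) - R_y(i); compute d_i^2.
  (11-3)^2=64, (8-1)^2=49, (10-5)^2=25, (2-11)^2=81, (3-8)^2=25, (5-9)^2=16, (12-7)^2=25, (6-12)^2=36, (1-6)^2=25, (4-10)^2=36, (9-2)^2=49, (7-4)^2=9
sum(d^2) = 440.
Step 3: rho = 1 - 6*440 / (12*(12^2 - 1)) = 1 - 2640/1716 = -0.538462.
Step 4: Under H0, t = rho * sqrt((n-2)/(1-rho^2)) = -2.0207 ~ t(10).
Step 5: Two-sided p-value from the t-distribution with 10 df = 0.070894.
Step 6: alpha = 0.05. fail to reject H0.

rho = -0.5385, p = 0.070894, fail to reject H0 at alpha = 0.05.


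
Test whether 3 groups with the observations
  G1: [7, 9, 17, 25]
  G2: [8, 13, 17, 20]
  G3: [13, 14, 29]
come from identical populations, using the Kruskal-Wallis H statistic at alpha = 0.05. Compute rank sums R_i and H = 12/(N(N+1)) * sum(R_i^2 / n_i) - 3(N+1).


Step 1: Combine all N = 11 observations and assign midranks.
sorted (value, group, rank): (7,G1,1), (8,G2,2), (9,G1,3), (13,G2,4.5), (13,G3,4.5), (14,G3,6), (17,G1,7.5), (17,G2,7.5), (20,G2,9), (25,G1,10), (29,G3,11)
Step 2: Sum ranks within each group.
R_1 = 21.5 (n_1 = 4)
R_2 = 23 (n_2 = 4)
R_3 = 21.5 (n_3 = 3)
Step 3: H = 12/(N(N+1)) * sum(R_i^2/n_i) - 3(N+1)
     = 12/(11*12) * (21.5^2/4 + 23^2/4 + 21.5^2/3) - 3*12
     = 0.090909 * 401.896 - 36
     = 0.535985.
Step 4: Ties present; correction factor C = 1 - 12/(11^3 - 11) = 0.990909. Corrected H = 0.535985 / 0.990909 = 0.540902.
Step 5: Under H0, H ~ chi^2(2); p-value = 0.763035.
Step 6: alpha = 0.05. fail to reject H0.

H = 0.5409, df = 2, p = 0.763035, fail to reject H0.


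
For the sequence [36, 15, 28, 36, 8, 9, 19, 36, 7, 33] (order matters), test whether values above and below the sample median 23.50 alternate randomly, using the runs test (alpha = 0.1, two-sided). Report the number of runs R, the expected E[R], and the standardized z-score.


Step 1: Compute median = 23.50; label A = above, B = below.
Labels in order: ABAABBBABA  (n_A = 5, n_B = 5)
Step 2: Count runs R = 7.
Step 3: Under H0 (random ordering), E[R] = 2*n_A*n_B/(n_A+n_B) + 1 = 2*5*5/10 + 1 = 6.0000.
        Var[R] = 2*n_A*n_B*(2*n_A*n_B - n_A - n_B) / ((n_A+n_B)^2 * (n_A+n_B-1)) = 2000/900 = 2.2222.
        SD[R] = 1.4907.
Step 4: Continuity-corrected z = (R - 0.5 - E[R]) / SD[R] = (7 - 0.5 - 6.0000) / 1.4907 = 0.3354.
Step 5: Two-sided p-value via normal approximation = 2*(1 - Phi(|z|)) = 0.737316.
Step 6: alpha = 0.1. fail to reject H0.

R = 7, z = 0.3354, p = 0.737316, fail to reject H0.


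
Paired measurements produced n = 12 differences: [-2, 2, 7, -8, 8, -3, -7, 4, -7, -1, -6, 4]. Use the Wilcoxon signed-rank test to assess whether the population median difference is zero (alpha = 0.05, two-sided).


Step 1: Drop any zero differences (none here) and take |d_i|.
|d| = [2, 2, 7, 8, 8, 3, 7, 4, 7, 1, 6, 4]
Step 2: Midrank |d_i| (ties get averaged ranks).
ranks: |2|->2.5, |2|->2.5, |7|->9, |8|->11.5, |8|->11.5, |3|->4, |7|->9, |4|->5.5, |7|->9, |1|->1, |6|->7, |4|->5.5
Step 3: Attach original signs; sum ranks with positive sign and with negative sign.
W+ = 2.5 + 9 + 11.5 + 5.5 + 5.5 = 34
W- = 2.5 + 11.5 + 4 + 9 + 9 + 1 + 7 = 44
(Check: W+ + W- = 78 should equal n(n+1)/2 = 78.)
Step 4: Test statistic W = min(W+, W-) = 34.
Step 5: Ties in |d|, so use the tie-corrected normal approximation.
        E[W] = n(n+1)/4 = 12*13/4 = 39.
        Tie groups: |d|=2 (t=2), |d|=4 (t=2), |d|=7 (t=3), |d|=8 (t=2); sum(t^3 - t) = 42.
        Var[W] = n(n+1)(2n+1)/24 - sum(t^3-t)/48 = 3900/24 - 42/48 = 161.625.
        z = (W - E[W]) / sqrt(Var[W]) = (34 - 39) / 12.7132 = -0.3933.
        Two-sided p = 2*Phi(z) = 0.694103.
Step 6: alpha = 0.05. fail to reject H0.

W+ = 34, W- = 44, W = min = 34, p = 0.694103, fail to reject H0.


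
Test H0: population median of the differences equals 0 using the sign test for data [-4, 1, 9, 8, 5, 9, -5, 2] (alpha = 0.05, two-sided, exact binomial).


Step 1: Discard zero differences. Original n = 8; n_eff = number of nonzero differences = 8.
Nonzero differences (with sign): -4, +1, +9, +8, +5, +9, -5, +2
Step 2: Count signs: positive = 6, negative = 2.
Step 3: Under H0: P(positive) = 0.5, so the number of positives S ~ Bin(8, 0.5).
Step 4: Two-sided exact p-value = sum of Bin(8,0.5) probabilities at or below the observed probability = 0.289062.
Step 5: alpha = 0.05. fail to reject H0.

n_eff = 8, pos = 6, neg = 2, p = 0.289062, fail to reject H0.


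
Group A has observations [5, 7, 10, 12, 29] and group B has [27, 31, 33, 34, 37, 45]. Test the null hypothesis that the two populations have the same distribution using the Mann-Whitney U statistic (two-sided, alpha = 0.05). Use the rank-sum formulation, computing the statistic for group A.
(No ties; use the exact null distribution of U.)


Step 1: Combine and sort all 11 observations; assign midranks.
sorted (value, group): (5,X), (7,X), (10,X), (12,X), (27,Y), (29,X), (31,Y), (33,Y), (34,Y), (37,Y), (45,Y)
ranks: 5->1, 7->2, 10->3, 12->4, 27->5, 29->6, 31->7, 33->8, 34->9, 37->10, 45->11
Step 2: Rank sum for X: R1 = 1 + 2 + 3 + 4 + 6 = 16.
Step 3: U_X = R1 - n1(n1+1)/2 = 16 - 5*6/2 = 16 - 15 = 1.
       U_Y = n1*n2 - U_X = 30 - 1 = 29.
Step 4: No ties, so the exact null distribution of U (based on enumerating the C(11,5) = 462 equally likely rank assignments) gives the two-sided p-value.
Step 5: p-value = 0.008658; compare to alpha = 0.05. reject H0.

U_X = 1, p = 0.008658, reject H0 at alpha = 0.05.


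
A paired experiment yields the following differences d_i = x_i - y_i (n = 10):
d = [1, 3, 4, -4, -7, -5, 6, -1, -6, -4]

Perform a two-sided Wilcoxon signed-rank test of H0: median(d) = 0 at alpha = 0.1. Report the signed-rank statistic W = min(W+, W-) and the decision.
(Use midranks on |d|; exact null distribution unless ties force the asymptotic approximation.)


Step 1: Drop any zero differences (none here) and take |d_i|.
|d| = [1, 3, 4, 4, 7, 5, 6, 1, 6, 4]
Step 2: Midrank |d_i| (ties get averaged ranks).
ranks: |1|->1.5, |3|->3, |4|->5, |4|->5, |7|->10, |5|->7, |6|->8.5, |1|->1.5, |6|->8.5, |4|->5
Step 3: Attach original signs; sum ranks with positive sign and with negative sign.
W+ = 1.5 + 3 + 5 + 8.5 = 18
W- = 5 + 10 + 7 + 1.5 + 8.5 + 5 = 37
(Check: W+ + W- = 55 should equal n(n+1)/2 = 55.)
Step 4: Test statistic W = min(W+, W-) = 18.
Step 5: Ties in |d|, so use the tie-corrected normal approximation.
        E[W] = n(n+1)/4 = 10*11/4 = 27.5.
        Tie groups: |d|=1 (t=2), |d|=4 (t=3), |d|=6 (t=2); sum(t^3 - t) = 36.
        Var[W] = n(n+1)(2n+1)/24 - sum(t^3-t)/48 = 2310/24 - 36/48 = 95.5.
        z = (W - E[W]) / sqrt(Var[W]) = (18 - 27.5) / 9.7724 = -0.9721.
        Two-sided p = 2*Phi(z) = 0.330989.
Step 6: alpha = 0.1. fail to reject H0.

W+ = 18, W- = 37, W = min = 18, p = 0.330989, fail to reject H0.


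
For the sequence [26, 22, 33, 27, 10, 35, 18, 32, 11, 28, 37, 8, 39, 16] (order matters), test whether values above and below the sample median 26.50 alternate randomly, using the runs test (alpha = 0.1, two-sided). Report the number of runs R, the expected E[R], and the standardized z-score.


Step 1: Compute median = 26.50; label A = above, B = below.
Labels in order: BBAABABABAABAB  (n_A = 7, n_B = 7)
Step 2: Count runs R = 11.
Step 3: Under H0 (random ordering), E[R] = 2*n_A*n_B/(n_A+n_B) + 1 = 2*7*7/14 + 1 = 8.0000.
        Var[R] = 2*n_A*n_B*(2*n_A*n_B - n_A - n_B) / ((n_A+n_B)^2 * (n_A+n_B-1)) = 8232/2548 = 3.2308.
        SD[R] = 1.7974.
Step 4: Continuity-corrected z = (R - 0.5 - E[R]) / SD[R] = (11 - 0.5 - 8.0000) / 1.7974 = 1.3909.
Step 5: Two-sided p-value via normal approximation = 2*(1 - Phi(|z|)) = 0.164264.
Step 6: alpha = 0.1. fail to reject H0.

R = 11, z = 1.3909, p = 0.164264, fail to reject H0.


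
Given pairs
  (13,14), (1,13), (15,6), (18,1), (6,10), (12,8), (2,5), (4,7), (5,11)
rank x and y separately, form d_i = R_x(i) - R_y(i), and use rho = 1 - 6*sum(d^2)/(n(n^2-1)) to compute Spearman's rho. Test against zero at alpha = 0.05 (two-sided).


Step 1: Rank x and y separately (midranks; no ties here).
rank(x): 13->7, 1->1, 15->8, 18->9, 6->5, 12->6, 2->2, 4->3, 5->4
rank(y): 14->9, 13->8, 6->3, 1->1, 10->6, 8->5, 5->2, 7->4, 11->7
Step 2: d_i = R_x(i) - R_y(i); compute d_i^2.
  (7-9)^2=4, (1-8)^2=49, (8-3)^2=25, (9-1)^2=64, (5-6)^2=1, (6-5)^2=1, (2-2)^2=0, (3-4)^2=1, (4-7)^2=9
sum(d^2) = 154.
Step 3: rho = 1 - 6*154 / (9*(9^2 - 1)) = 1 - 924/720 = -0.283333.
Step 4: Under H0, t = rho * sqrt((n-2)/(1-rho^2)) = -0.7817 ~ t(7).
Step 5: Two-sided p-value from the t-distribution with 7 df = 0.460030.
Step 6: alpha = 0.05. fail to reject H0.

rho = -0.2833, p = 0.460030, fail to reject H0 at alpha = 0.05.


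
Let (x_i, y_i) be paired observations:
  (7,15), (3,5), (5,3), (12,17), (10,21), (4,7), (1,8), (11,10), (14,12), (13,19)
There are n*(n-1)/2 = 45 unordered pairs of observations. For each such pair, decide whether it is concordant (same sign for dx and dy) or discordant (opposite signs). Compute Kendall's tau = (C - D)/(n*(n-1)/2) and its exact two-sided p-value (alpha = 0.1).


Step 1: Enumerate the 45 unordered pairs (i,j) with i<j and classify each by sign(x_j-x_i) * sign(y_j-y_i).
  (1,2):dx=-4,dy=-10->C; (1,3):dx=-2,dy=-12->C; (1,4):dx=+5,dy=+2->C; (1,5):dx=+3,dy=+6->C
  (1,6):dx=-3,dy=-8->C; (1,7):dx=-6,dy=-7->C; (1,8):dx=+4,dy=-5->D; (1,9):dx=+7,dy=-3->D
  (1,10):dx=+6,dy=+4->C; (2,3):dx=+2,dy=-2->D; (2,4):dx=+9,dy=+12->C; (2,5):dx=+7,dy=+16->C
  (2,6):dx=+1,dy=+2->C; (2,7):dx=-2,dy=+3->D; (2,8):dx=+8,dy=+5->C; (2,9):dx=+11,dy=+7->C
  (2,10):dx=+10,dy=+14->C; (3,4):dx=+7,dy=+14->C; (3,5):dx=+5,dy=+18->C; (3,6):dx=-1,dy=+4->D
  (3,7):dx=-4,dy=+5->D; (3,8):dx=+6,dy=+7->C; (3,9):dx=+9,dy=+9->C; (3,10):dx=+8,dy=+16->C
  (4,5):dx=-2,dy=+4->D; (4,6):dx=-8,dy=-10->C; (4,7):dx=-11,dy=-9->C; (4,8):dx=-1,dy=-7->C
  (4,9):dx=+2,dy=-5->D; (4,10):dx=+1,dy=+2->C; (5,6):dx=-6,dy=-14->C; (5,7):dx=-9,dy=-13->C
  (5,8):dx=+1,dy=-11->D; (5,9):dx=+4,dy=-9->D; (5,10):dx=+3,dy=-2->D; (6,7):dx=-3,dy=+1->D
  (6,8):dx=+7,dy=+3->C; (6,9):dx=+10,dy=+5->C; (6,10):dx=+9,dy=+12->C; (7,8):dx=+10,dy=+2->C
  (7,9):dx=+13,dy=+4->C; (7,10):dx=+12,dy=+11->C; (8,9):dx=+3,dy=+2->C; (8,10):dx=+2,dy=+9->C
  (9,10):dx=-1,dy=+7->D
Step 2: C = 32, D = 13, total pairs = 45.
Step 3: tau = (C - D)/(n(n-1)/2) = (32 - 13)/45 = 0.422222.
Step 4: Exact two-sided p-value (enumerate n! = 3628800 permutations of y under H0): p = 0.108313.
Step 5: alpha = 0.1. fail to reject H0.

tau_b = 0.4222 (C=32, D=13), p = 0.108313, fail to reject H0.


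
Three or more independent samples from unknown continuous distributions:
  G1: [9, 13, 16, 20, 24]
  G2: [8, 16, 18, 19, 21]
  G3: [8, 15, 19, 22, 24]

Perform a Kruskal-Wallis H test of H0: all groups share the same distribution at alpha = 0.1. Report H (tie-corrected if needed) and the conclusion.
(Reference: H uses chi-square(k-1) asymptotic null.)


Step 1: Combine all N = 15 observations and assign midranks.
sorted (value, group, rank): (8,G2,1.5), (8,G3,1.5), (9,G1,3), (13,G1,4), (15,G3,5), (16,G1,6.5), (16,G2,6.5), (18,G2,8), (19,G2,9.5), (19,G3,9.5), (20,G1,11), (21,G2,12), (22,G3,13), (24,G1,14.5), (24,G3,14.5)
Step 2: Sum ranks within each group.
R_1 = 39 (n_1 = 5)
R_2 = 37.5 (n_2 = 5)
R_3 = 43.5 (n_3 = 5)
Step 3: H = 12/(N(N+1)) * sum(R_i^2/n_i) - 3(N+1)
     = 12/(15*16) * (39^2/5 + 37.5^2/5 + 43.5^2/5) - 3*16
     = 0.050000 * 963.9 - 48
     = 0.195000.
Step 4: Ties present; correction factor C = 1 - 24/(15^3 - 15) = 0.992857. Corrected H = 0.195000 / 0.992857 = 0.196403.
Step 5: Under H0, H ~ chi^2(2); p-value = 0.906466.
Step 6: alpha = 0.1. fail to reject H0.

H = 0.1964, df = 2, p = 0.906466, fail to reject H0.


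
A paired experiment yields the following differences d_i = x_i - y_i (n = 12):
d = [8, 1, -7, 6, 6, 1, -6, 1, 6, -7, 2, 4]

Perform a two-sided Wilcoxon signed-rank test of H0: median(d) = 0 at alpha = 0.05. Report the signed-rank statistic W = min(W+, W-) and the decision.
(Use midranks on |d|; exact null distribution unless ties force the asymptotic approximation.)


Step 1: Drop any zero differences (none here) and take |d_i|.
|d| = [8, 1, 7, 6, 6, 1, 6, 1, 6, 7, 2, 4]
Step 2: Midrank |d_i| (ties get averaged ranks).
ranks: |8|->12, |1|->2, |7|->10.5, |6|->7.5, |6|->7.5, |1|->2, |6|->7.5, |1|->2, |6|->7.5, |7|->10.5, |2|->4, |4|->5
Step 3: Attach original signs; sum ranks with positive sign and with negative sign.
W+ = 12 + 2 + 7.5 + 7.5 + 2 + 2 + 7.5 + 4 + 5 = 49.5
W- = 10.5 + 7.5 + 10.5 = 28.5
(Check: W+ + W- = 78 should equal n(n+1)/2 = 78.)
Step 4: Test statistic W = min(W+, W-) = 28.5.
Step 5: Ties in |d|, so use the tie-corrected normal approximation.
        E[W] = n(n+1)/4 = 12*13/4 = 39.
        Tie groups: |d|=1 (t=3), |d|=6 (t=4), |d|=7 (t=2); sum(t^3 - t) = 90.
        Var[W] = n(n+1)(2n+1)/24 - sum(t^3-t)/48 = 3900/24 - 90/48 = 160.625.
        z = (W - E[W]) / sqrt(Var[W]) = (28.5 - 39) / 12.6738 = -0.8285.
        Two-sided p = 2*Phi(z) = 0.407398.
Step 6: alpha = 0.05. fail to reject H0.

W+ = 49.5, W- = 28.5, W = min = 28.5, p = 0.407398, fail to reject H0.


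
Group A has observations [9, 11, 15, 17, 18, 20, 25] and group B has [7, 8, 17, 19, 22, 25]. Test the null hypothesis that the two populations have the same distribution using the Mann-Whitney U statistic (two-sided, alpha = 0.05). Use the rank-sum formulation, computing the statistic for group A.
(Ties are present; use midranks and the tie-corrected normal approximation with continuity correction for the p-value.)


Step 1: Combine and sort all 13 observations; assign midranks.
sorted (value, group): (7,Y), (8,Y), (9,X), (11,X), (15,X), (17,X), (17,Y), (18,X), (19,Y), (20,X), (22,Y), (25,X), (25,Y)
ranks: 7->1, 8->2, 9->3, 11->4, 15->5, 17->6.5, 17->6.5, 18->8, 19->9, 20->10, 22->11, 25->12.5, 25->12.5
Step 2: Rank sum for X: R1 = 3 + 4 + 5 + 6.5 + 8 + 10 + 12.5 = 49.
Step 3: U_X = R1 - n1(n1+1)/2 = 49 - 7*8/2 = 49 - 28 = 21.
       U_Y = n1*n2 - U_X = 42 - 21 = 21.
Step 4: Ties are present, so use the tie-corrected normal approximation (with continuity correction) for the p-value.
Step 5: p-value = 1.000000; compare to alpha = 0.05. fail to reject H0.

U_X = 21, p = 1.000000, fail to reject H0 at alpha = 0.05.


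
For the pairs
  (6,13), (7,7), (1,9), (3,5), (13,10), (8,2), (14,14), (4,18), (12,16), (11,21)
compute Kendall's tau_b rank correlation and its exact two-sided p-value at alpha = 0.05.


Step 1: Enumerate the 45 unordered pairs (i,j) with i<j and classify each by sign(x_j-x_i) * sign(y_j-y_i).
  (1,2):dx=+1,dy=-6->D; (1,3):dx=-5,dy=-4->C; (1,4):dx=-3,dy=-8->C; (1,5):dx=+7,dy=-3->D
  (1,6):dx=+2,dy=-11->D; (1,7):dx=+8,dy=+1->C; (1,8):dx=-2,dy=+5->D; (1,9):dx=+6,dy=+3->C
  (1,10):dx=+5,dy=+8->C; (2,3):dx=-6,dy=+2->D; (2,4):dx=-4,dy=-2->C; (2,5):dx=+6,dy=+3->C
  (2,6):dx=+1,dy=-5->D; (2,7):dx=+7,dy=+7->C; (2,8):dx=-3,dy=+11->D; (2,9):dx=+5,dy=+9->C
  (2,10):dx=+4,dy=+14->C; (3,4):dx=+2,dy=-4->D; (3,5):dx=+12,dy=+1->C; (3,6):dx=+7,dy=-7->D
  (3,7):dx=+13,dy=+5->C; (3,8):dx=+3,dy=+9->C; (3,9):dx=+11,dy=+7->C; (3,10):dx=+10,dy=+12->C
  (4,5):dx=+10,dy=+5->C; (4,6):dx=+5,dy=-3->D; (4,7):dx=+11,dy=+9->C; (4,8):dx=+1,dy=+13->C
  (4,9):dx=+9,dy=+11->C; (4,10):dx=+8,dy=+16->C; (5,6):dx=-5,dy=-8->C; (5,7):dx=+1,dy=+4->C
  (5,8):dx=-9,dy=+8->D; (5,9):dx=-1,dy=+6->D; (5,10):dx=-2,dy=+11->D; (6,7):dx=+6,dy=+12->C
  (6,8):dx=-4,dy=+16->D; (6,9):dx=+4,dy=+14->C; (6,10):dx=+3,dy=+19->C; (7,8):dx=-10,dy=+4->D
  (7,9):dx=-2,dy=+2->D; (7,10):dx=-3,dy=+7->D; (8,9):dx=+8,dy=-2->D; (8,10):dx=+7,dy=+3->C
  (9,10):dx=-1,dy=+5->D
Step 2: C = 26, D = 19, total pairs = 45.
Step 3: tau = (C - D)/(n(n-1)/2) = (26 - 19)/45 = 0.155556.
Step 4: Exact two-sided p-value (enumerate n! = 3628800 permutations of y under H0): p = 0.600654.
Step 5: alpha = 0.05. fail to reject H0.

tau_b = 0.1556 (C=26, D=19), p = 0.600654, fail to reject H0.


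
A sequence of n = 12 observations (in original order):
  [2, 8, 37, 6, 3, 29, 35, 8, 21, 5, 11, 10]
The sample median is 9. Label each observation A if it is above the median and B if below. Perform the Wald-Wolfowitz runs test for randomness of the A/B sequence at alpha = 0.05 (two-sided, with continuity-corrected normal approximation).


Step 1: Compute median = 9; label A = above, B = below.
Labels in order: BBABBAABABAA  (n_A = 6, n_B = 6)
Step 2: Count runs R = 8.
Step 3: Under H0 (random ordering), E[R] = 2*n_A*n_B/(n_A+n_B) + 1 = 2*6*6/12 + 1 = 7.0000.
        Var[R] = 2*n_A*n_B*(2*n_A*n_B - n_A - n_B) / ((n_A+n_B)^2 * (n_A+n_B-1)) = 4320/1584 = 2.7273.
        SD[R] = 1.6514.
Step 4: Continuity-corrected z = (R - 0.5 - E[R]) / SD[R] = (8 - 0.5 - 7.0000) / 1.6514 = 0.3028.
Step 5: Two-sided p-value via normal approximation = 2*(1 - Phi(|z|)) = 0.762069.
Step 6: alpha = 0.05. fail to reject H0.

R = 8, z = 0.3028, p = 0.762069, fail to reject H0.


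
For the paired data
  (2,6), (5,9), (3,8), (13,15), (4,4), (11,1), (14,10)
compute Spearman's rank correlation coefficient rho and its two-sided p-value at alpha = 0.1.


Step 1: Rank x and y separately (midranks; no ties here).
rank(x): 2->1, 5->4, 3->2, 13->6, 4->3, 11->5, 14->7
rank(y): 6->3, 9->5, 8->4, 15->7, 4->2, 1->1, 10->6
Step 2: d_i = R_x(i) - R_y(i); compute d_i^2.
  (1-3)^2=4, (4-5)^2=1, (2-4)^2=4, (6-7)^2=1, (3-2)^2=1, (5-1)^2=16, (7-6)^2=1
sum(d^2) = 28.
Step 3: rho = 1 - 6*28 / (7*(7^2 - 1)) = 1 - 168/336 = 0.500000.
Step 4: Under H0, t = rho * sqrt((n-2)/(1-rho^2)) = 1.2910 ~ t(5).
Step 5: Two-sided p-value from the t-distribution with 5 df = 0.253170.
Step 6: alpha = 0.1. fail to reject H0.

rho = 0.5000, p = 0.253170, fail to reject H0 at alpha = 0.1.


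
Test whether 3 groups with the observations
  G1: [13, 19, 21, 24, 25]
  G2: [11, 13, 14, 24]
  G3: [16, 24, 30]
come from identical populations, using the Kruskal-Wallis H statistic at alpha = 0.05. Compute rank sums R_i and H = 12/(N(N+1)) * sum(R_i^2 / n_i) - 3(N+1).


Step 1: Combine all N = 12 observations and assign midranks.
sorted (value, group, rank): (11,G2,1), (13,G1,2.5), (13,G2,2.5), (14,G2,4), (16,G3,5), (19,G1,6), (21,G1,7), (24,G1,9), (24,G2,9), (24,G3,9), (25,G1,11), (30,G3,12)
Step 2: Sum ranks within each group.
R_1 = 35.5 (n_1 = 5)
R_2 = 16.5 (n_2 = 4)
R_3 = 26 (n_3 = 3)
Step 3: H = 12/(N(N+1)) * sum(R_i^2/n_i) - 3(N+1)
     = 12/(12*13) * (35.5^2/5 + 16.5^2/4 + 26^2/3) - 3*13
     = 0.076923 * 545.446 - 39
     = 2.957372.
Step 4: Ties present; correction factor C = 1 - 30/(12^3 - 12) = 0.982517. Corrected H = 2.957372 / 0.982517 = 3.009994.
Step 5: Under H0, H ~ chi^2(2); p-value = 0.222018.
Step 6: alpha = 0.05. fail to reject H0.

H = 3.0100, df = 2, p = 0.222018, fail to reject H0.


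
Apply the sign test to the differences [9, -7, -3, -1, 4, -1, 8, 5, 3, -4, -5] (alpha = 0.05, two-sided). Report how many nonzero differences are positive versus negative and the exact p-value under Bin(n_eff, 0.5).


Step 1: Discard zero differences. Original n = 11; n_eff = number of nonzero differences = 11.
Nonzero differences (with sign): +9, -7, -3, -1, +4, -1, +8, +5, +3, -4, -5
Step 2: Count signs: positive = 5, negative = 6.
Step 3: Under H0: P(positive) = 0.5, so the number of positives S ~ Bin(11, 0.5).
Step 4: Two-sided exact p-value = sum of Bin(11,0.5) probabilities at or below the observed probability = 1.000000.
Step 5: alpha = 0.05. fail to reject H0.

n_eff = 11, pos = 5, neg = 6, p = 1.000000, fail to reject H0.


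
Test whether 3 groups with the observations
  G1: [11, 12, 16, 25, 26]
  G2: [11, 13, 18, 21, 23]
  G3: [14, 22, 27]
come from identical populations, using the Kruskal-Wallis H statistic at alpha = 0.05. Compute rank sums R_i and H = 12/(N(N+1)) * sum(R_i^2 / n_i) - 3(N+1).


Step 1: Combine all N = 13 observations and assign midranks.
sorted (value, group, rank): (11,G1,1.5), (11,G2,1.5), (12,G1,3), (13,G2,4), (14,G3,5), (16,G1,6), (18,G2,7), (21,G2,8), (22,G3,9), (23,G2,10), (25,G1,11), (26,G1,12), (27,G3,13)
Step 2: Sum ranks within each group.
R_1 = 33.5 (n_1 = 5)
R_2 = 30.5 (n_2 = 5)
R_3 = 27 (n_3 = 3)
Step 3: H = 12/(N(N+1)) * sum(R_i^2/n_i) - 3(N+1)
     = 12/(13*14) * (33.5^2/5 + 30.5^2/5 + 27^2/3) - 3*14
     = 0.065934 * 653.5 - 42
     = 1.087912.
Step 4: Ties present; correction factor C = 1 - 6/(13^3 - 13) = 0.997253. Corrected H = 1.087912 / 0.997253 = 1.090909.
Step 5: Under H0, H ~ chi^2(2); p-value = 0.579578.
Step 6: alpha = 0.05. fail to reject H0.

H = 1.0909, df = 2, p = 0.579578, fail to reject H0.


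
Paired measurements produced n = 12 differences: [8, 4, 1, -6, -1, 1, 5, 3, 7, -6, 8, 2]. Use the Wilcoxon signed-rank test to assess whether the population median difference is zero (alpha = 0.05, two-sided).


Step 1: Drop any zero differences (none here) and take |d_i|.
|d| = [8, 4, 1, 6, 1, 1, 5, 3, 7, 6, 8, 2]
Step 2: Midrank |d_i| (ties get averaged ranks).
ranks: |8|->11.5, |4|->6, |1|->2, |6|->8.5, |1|->2, |1|->2, |5|->7, |3|->5, |7|->10, |6|->8.5, |8|->11.5, |2|->4
Step 3: Attach original signs; sum ranks with positive sign and with negative sign.
W+ = 11.5 + 6 + 2 + 2 + 7 + 5 + 10 + 11.5 + 4 = 59
W- = 8.5 + 2 + 8.5 = 19
(Check: W+ + W- = 78 should equal n(n+1)/2 = 78.)
Step 4: Test statistic W = min(W+, W-) = 19.
Step 5: Ties in |d|, so use the tie-corrected normal approximation.
        E[W] = n(n+1)/4 = 12*13/4 = 39.
        Tie groups: |d|=1 (t=3), |d|=6 (t=2), |d|=8 (t=2); sum(t^3 - t) = 36.
        Var[W] = n(n+1)(2n+1)/24 - sum(t^3-t)/48 = 3900/24 - 36/48 = 161.75.
        z = (W - E[W]) / sqrt(Var[W]) = (19 - 39) / 12.7181 = -1.5726.
        Two-sided p = 2*Phi(z) = 0.115820.
Step 6: alpha = 0.05. fail to reject H0.

W+ = 59, W- = 19, W = min = 19, p = 0.115820, fail to reject H0.


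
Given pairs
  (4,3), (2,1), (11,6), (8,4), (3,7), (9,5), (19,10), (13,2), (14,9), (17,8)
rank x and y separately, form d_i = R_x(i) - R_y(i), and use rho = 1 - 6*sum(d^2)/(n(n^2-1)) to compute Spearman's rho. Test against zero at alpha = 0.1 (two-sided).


Step 1: Rank x and y separately (midranks; no ties here).
rank(x): 4->3, 2->1, 11->6, 8->4, 3->2, 9->5, 19->10, 13->7, 14->8, 17->9
rank(y): 3->3, 1->1, 6->6, 4->4, 7->7, 5->5, 10->10, 2->2, 9->9, 8->8
Step 2: d_i = R_x(i) - R_y(i); compute d_i^2.
  (3-3)^2=0, (1-1)^2=0, (6-6)^2=0, (4-4)^2=0, (2-7)^2=25, (5-5)^2=0, (10-10)^2=0, (7-2)^2=25, (8-9)^2=1, (9-8)^2=1
sum(d^2) = 52.
Step 3: rho = 1 - 6*52 / (10*(10^2 - 1)) = 1 - 312/990 = 0.684848.
Step 4: Under H0, t = rho * sqrt((n-2)/(1-rho^2)) = 2.6583 ~ t(8).
Step 5: Two-sided p-value from the t-distribution with 8 df = 0.028883.
Step 6: alpha = 0.1. reject H0.

rho = 0.6848, p = 0.028883, reject H0 at alpha = 0.1.


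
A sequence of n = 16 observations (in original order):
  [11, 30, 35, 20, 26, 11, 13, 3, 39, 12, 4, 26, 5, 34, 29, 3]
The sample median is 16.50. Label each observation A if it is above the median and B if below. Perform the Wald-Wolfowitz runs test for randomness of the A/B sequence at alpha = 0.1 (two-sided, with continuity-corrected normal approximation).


Step 1: Compute median = 16.50; label A = above, B = below.
Labels in order: BAAAABBBABBABAAB  (n_A = 8, n_B = 8)
Step 2: Count runs R = 9.
Step 3: Under H0 (random ordering), E[R] = 2*n_A*n_B/(n_A+n_B) + 1 = 2*8*8/16 + 1 = 9.0000.
        Var[R] = 2*n_A*n_B*(2*n_A*n_B - n_A - n_B) / ((n_A+n_B)^2 * (n_A+n_B-1)) = 14336/3840 = 3.7333.
        SD[R] = 1.9322.
Step 4: R = E[R], so z = 0 with no continuity correction.
Step 5: Two-sided p-value via normal approximation = 2*(1 - Phi(|z|)) = 1.000000.
Step 6: alpha = 0.1. fail to reject H0.

R = 9, z = 0.0000, p = 1.000000, fail to reject H0.


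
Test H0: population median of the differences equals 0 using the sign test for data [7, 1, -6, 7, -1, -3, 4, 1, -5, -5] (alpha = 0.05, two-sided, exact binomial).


Step 1: Discard zero differences. Original n = 10; n_eff = number of nonzero differences = 10.
Nonzero differences (with sign): +7, +1, -6, +7, -1, -3, +4, +1, -5, -5
Step 2: Count signs: positive = 5, negative = 5.
Step 3: Under H0: P(positive) = 0.5, so the number of positives S ~ Bin(10, 0.5).
Step 4: Two-sided exact p-value = sum of Bin(10,0.5) probabilities at or below the observed probability = 1.000000.
Step 5: alpha = 0.05. fail to reject H0.

n_eff = 10, pos = 5, neg = 5, p = 1.000000, fail to reject H0.


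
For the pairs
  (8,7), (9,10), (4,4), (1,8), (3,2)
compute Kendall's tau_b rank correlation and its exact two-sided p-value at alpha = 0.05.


Step 1: Enumerate the 10 unordered pairs (i,j) with i<j and classify each by sign(x_j-x_i) * sign(y_j-y_i).
  (1,2):dx=+1,dy=+3->C; (1,3):dx=-4,dy=-3->C; (1,4):dx=-7,dy=+1->D; (1,5):dx=-5,dy=-5->C
  (2,3):dx=-5,dy=-6->C; (2,4):dx=-8,dy=-2->C; (2,5):dx=-6,dy=-8->C; (3,4):dx=-3,dy=+4->D
  (3,5):dx=-1,dy=-2->C; (4,5):dx=+2,dy=-6->D
Step 2: C = 7, D = 3, total pairs = 10.
Step 3: tau = (C - D)/(n(n-1)/2) = (7 - 3)/10 = 0.400000.
Step 4: Exact two-sided p-value (enumerate n! = 120 permutations of y under H0): p = 0.483333.
Step 5: alpha = 0.05. fail to reject H0.

tau_b = 0.4000 (C=7, D=3), p = 0.483333, fail to reject H0.


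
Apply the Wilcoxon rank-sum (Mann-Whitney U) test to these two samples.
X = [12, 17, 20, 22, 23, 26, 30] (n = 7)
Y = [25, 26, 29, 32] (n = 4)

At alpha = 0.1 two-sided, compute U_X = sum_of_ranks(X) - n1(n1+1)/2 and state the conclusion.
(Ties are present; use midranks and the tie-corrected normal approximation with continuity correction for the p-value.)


Step 1: Combine and sort all 11 observations; assign midranks.
sorted (value, group): (12,X), (17,X), (20,X), (22,X), (23,X), (25,Y), (26,X), (26,Y), (29,Y), (30,X), (32,Y)
ranks: 12->1, 17->2, 20->3, 22->4, 23->5, 25->6, 26->7.5, 26->7.5, 29->9, 30->10, 32->11
Step 2: Rank sum for X: R1 = 1 + 2 + 3 + 4 + 5 + 7.5 + 10 = 32.5.
Step 3: U_X = R1 - n1(n1+1)/2 = 32.5 - 7*8/2 = 32.5 - 28 = 4.5.
       U_Y = n1*n2 - U_X = 28 - 4.5 = 23.5.
Step 4: Ties are present, so use the tie-corrected normal approximation (with continuity correction) for the p-value.
Step 5: p-value = 0.088247; compare to alpha = 0.1. reject H0.

U_X = 4.5, p = 0.088247, reject H0 at alpha = 0.1.


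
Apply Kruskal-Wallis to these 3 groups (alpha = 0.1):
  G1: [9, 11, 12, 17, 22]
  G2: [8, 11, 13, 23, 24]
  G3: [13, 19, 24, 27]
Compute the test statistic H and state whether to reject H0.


Step 1: Combine all N = 14 observations and assign midranks.
sorted (value, group, rank): (8,G2,1), (9,G1,2), (11,G1,3.5), (11,G2,3.5), (12,G1,5), (13,G2,6.5), (13,G3,6.5), (17,G1,8), (19,G3,9), (22,G1,10), (23,G2,11), (24,G2,12.5), (24,G3,12.5), (27,G3,14)
Step 2: Sum ranks within each group.
R_1 = 28.5 (n_1 = 5)
R_2 = 34.5 (n_2 = 5)
R_3 = 42 (n_3 = 4)
Step 3: H = 12/(N(N+1)) * sum(R_i^2/n_i) - 3(N+1)
     = 12/(14*15) * (28.5^2/5 + 34.5^2/5 + 42^2/4) - 3*15
     = 0.057143 * 841.5 - 45
     = 3.085714.
Step 4: Ties present; correction factor C = 1 - 18/(14^3 - 14) = 0.993407. Corrected H = 3.085714 / 0.993407 = 3.106195.
Step 5: Under H0, H ~ chi^2(2); p-value = 0.211592.
Step 6: alpha = 0.1. fail to reject H0.

H = 3.1062, df = 2, p = 0.211592, fail to reject H0.


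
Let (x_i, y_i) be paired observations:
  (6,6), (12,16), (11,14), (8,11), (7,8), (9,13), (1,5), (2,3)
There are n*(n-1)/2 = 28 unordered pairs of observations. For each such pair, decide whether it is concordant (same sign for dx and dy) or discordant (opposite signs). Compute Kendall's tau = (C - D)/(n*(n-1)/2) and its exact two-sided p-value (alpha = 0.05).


Step 1: Enumerate the 28 unordered pairs (i,j) with i<j and classify each by sign(x_j-x_i) * sign(y_j-y_i).
  (1,2):dx=+6,dy=+10->C; (1,3):dx=+5,dy=+8->C; (1,4):dx=+2,dy=+5->C; (1,5):dx=+1,dy=+2->C
  (1,6):dx=+3,dy=+7->C; (1,7):dx=-5,dy=-1->C; (1,8):dx=-4,dy=-3->C; (2,3):dx=-1,dy=-2->C
  (2,4):dx=-4,dy=-5->C; (2,5):dx=-5,dy=-8->C; (2,6):dx=-3,dy=-3->C; (2,7):dx=-11,dy=-11->C
  (2,8):dx=-10,dy=-13->C; (3,4):dx=-3,dy=-3->C; (3,5):dx=-4,dy=-6->C; (3,6):dx=-2,dy=-1->C
  (3,7):dx=-10,dy=-9->C; (3,8):dx=-9,dy=-11->C; (4,5):dx=-1,dy=-3->C; (4,6):dx=+1,dy=+2->C
  (4,7):dx=-7,dy=-6->C; (4,8):dx=-6,dy=-8->C; (5,6):dx=+2,dy=+5->C; (5,7):dx=-6,dy=-3->C
  (5,8):dx=-5,dy=-5->C; (6,7):dx=-8,dy=-8->C; (6,8):dx=-7,dy=-10->C; (7,8):dx=+1,dy=-2->D
Step 2: C = 27, D = 1, total pairs = 28.
Step 3: tau = (C - D)/(n(n-1)/2) = (27 - 1)/28 = 0.928571.
Step 4: Exact two-sided p-value (enumerate n! = 40320 permutations of y under H0): p = 0.000397.
Step 5: alpha = 0.05. reject H0.

tau_b = 0.9286 (C=27, D=1), p = 0.000397, reject H0.


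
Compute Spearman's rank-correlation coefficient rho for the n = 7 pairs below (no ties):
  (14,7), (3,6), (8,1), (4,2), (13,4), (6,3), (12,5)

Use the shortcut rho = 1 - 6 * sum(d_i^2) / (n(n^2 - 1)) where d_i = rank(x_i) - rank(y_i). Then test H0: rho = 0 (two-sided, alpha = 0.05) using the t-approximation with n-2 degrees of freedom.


Step 1: Rank x and y separately (midranks; no ties here).
rank(x): 14->7, 3->1, 8->4, 4->2, 13->6, 6->3, 12->5
rank(y): 7->7, 6->6, 1->1, 2->2, 4->4, 3->3, 5->5
Step 2: d_i = R_x(i) - R_y(i); compute d_i^2.
  (7-7)^2=0, (1-6)^2=25, (4-1)^2=9, (2-2)^2=0, (6-4)^2=4, (3-3)^2=0, (5-5)^2=0
sum(d^2) = 38.
Step 3: rho = 1 - 6*38 / (7*(7^2 - 1)) = 1 - 228/336 = 0.321429.
Step 4: Under H0, t = rho * sqrt((n-2)/(1-rho^2)) = 0.7590 ~ t(5).
Step 5: Two-sided p-value from the t-distribution with 5 df = 0.482072.
Step 6: alpha = 0.05. fail to reject H0.

rho = 0.3214, p = 0.482072, fail to reject H0 at alpha = 0.05.


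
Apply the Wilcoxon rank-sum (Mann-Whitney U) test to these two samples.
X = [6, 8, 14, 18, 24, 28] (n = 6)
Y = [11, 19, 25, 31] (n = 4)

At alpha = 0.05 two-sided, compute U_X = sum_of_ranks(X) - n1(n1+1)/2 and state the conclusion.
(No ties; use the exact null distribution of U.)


Step 1: Combine and sort all 10 observations; assign midranks.
sorted (value, group): (6,X), (8,X), (11,Y), (14,X), (18,X), (19,Y), (24,X), (25,Y), (28,X), (31,Y)
ranks: 6->1, 8->2, 11->3, 14->4, 18->5, 19->6, 24->7, 25->8, 28->9, 31->10
Step 2: Rank sum for X: R1 = 1 + 2 + 4 + 5 + 7 + 9 = 28.
Step 3: U_X = R1 - n1(n1+1)/2 = 28 - 6*7/2 = 28 - 21 = 7.
       U_Y = n1*n2 - U_X = 24 - 7 = 17.
Step 4: No ties, so the exact null distribution of U (based on enumerating the C(10,6) = 210 equally likely rank assignments) gives the two-sided p-value.
Step 5: p-value = 0.352381; compare to alpha = 0.05. fail to reject H0.

U_X = 7, p = 0.352381, fail to reject H0 at alpha = 0.05.


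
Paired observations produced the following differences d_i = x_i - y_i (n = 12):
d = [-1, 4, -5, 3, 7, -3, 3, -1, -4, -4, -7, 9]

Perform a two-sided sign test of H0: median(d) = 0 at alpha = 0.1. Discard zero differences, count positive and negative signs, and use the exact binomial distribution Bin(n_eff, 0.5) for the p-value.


Step 1: Discard zero differences. Original n = 12; n_eff = number of nonzero differences = 12.
Nonzero differences (with sign): -1, +4, -5, +3, +7, -3, +3, -1, -4, -4, -7, +9
Step 2: Count signs: positive = 5, negative = 7.
Step 3: Under H0: P(positive) = 0.5, so the number of positives S ~ Bin(12, 0.5).
Step 4: Two-sided exact p-value = sum of Bin(12,0.5) probabilities at or below the observed probability = 0.774414.
Step 5: alpha = 0.1. fail to reject H0.

n_eff = 12, pos = 5, neg = 7, p = 0.774414, fail to reject H0.


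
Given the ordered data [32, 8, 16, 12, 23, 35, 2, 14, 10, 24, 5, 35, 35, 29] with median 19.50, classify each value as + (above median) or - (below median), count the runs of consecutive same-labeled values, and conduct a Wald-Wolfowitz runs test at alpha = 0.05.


Step 1: Compute median = 19.50; label A = above, B = below.
Labels in order: ABBBAABBBABAAA  (n_A = 7, n_B = 7)
Step 2: Count runs R = 7.
Step 3: Under H0 (random ordering), E[R] = 2*n_A*n_B/(n_A+n_B) + 1 = 2*7*7/14 + 1 = 8.0000.
        Var[R] = 2*n_A*n_B*(2*n_A*n_B - n_A - n_B) / ((n_A+n_B)^2 * (n_A+n_B-1)) = 8232/2548 = 3.2308.
        SD[R] = 1.7974.
Step 4: Continuity-corrected z = (R + 0.5 - E[R]) / SD[R] = (7 + 0.5 - 8.0000) / 1.7974 = -0.2782.
Step 5: Two-sided p-value via normal approximation = 2*(1 - Phi(|z|)) = 0.780879.
Step 6: alpha = 0.05. fail to reject H0.

R = 7, z = -0.2782, p = 0.780879, fail to reject H0.


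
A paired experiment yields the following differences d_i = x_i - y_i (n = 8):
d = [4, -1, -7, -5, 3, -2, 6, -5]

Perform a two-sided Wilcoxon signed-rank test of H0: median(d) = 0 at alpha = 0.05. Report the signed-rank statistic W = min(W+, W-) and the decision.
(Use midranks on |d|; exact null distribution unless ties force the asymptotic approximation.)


Step 1: Drop any zero differences (none here) and take |d_i|.
|d| = [4, 1, 7, 5, 3, 2, 6, 5]
Step 2: Midrank |d_i| (ties get averaged ranks).
ranks: |4|->4, |1|->1, |7|->8, |5|->5.5, |3|->3, |2|->2, |6|->7, |5|->5.5
Step 3: Attach original signs; sum ranks with positive sign and with negative sign.
W+ = 4 + 3 + 7 = 14
W- = 1 + 8 + 5.5 + 2 + 5.5 = 22
(Check: W+ + W- = 36 should equal n(n+1)/2 = 36.)
Step 4: Test statistic W = min(W+, W-) = 14.
Step 5: Ties in |d|, so use the tie-corrected normal approximation.
        E[W] = n(n+1)/4 = 8*9/4 = 18.
        Tie groups: |d|=5 (t=2); sum(t^3 - t) = 6.
        Var[W] = n(n+1)(2n+1)/24 - sum(t^3-t)/48 = 1224/24 - 6/48 = 50.875.
        z = (W - E[W]) / sqrt(Var[W]) = (14 - 18) / 7.1327 = -0.5608.
        Two-sided p = 2*Phi(z) = 0.574934.
Step 6: alpha = 0.05. fail to reject H0.

W+ = 14, W- = 22, W = min = 14, p = 0.574934, fail to reject H0.


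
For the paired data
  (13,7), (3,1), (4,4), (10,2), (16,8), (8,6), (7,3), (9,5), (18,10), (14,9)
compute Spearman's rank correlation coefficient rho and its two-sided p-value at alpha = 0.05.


Step 1: Rank x and y separately (midranks; no ties here).
rank(x): 13->7, 3->1, 4->2, 10->6, 16->9, 8->4, 7->3, 9->5, 18->10, 14->8
rank(y): 7->7, 1->1, 4->4, 2->2, 8->8, 6->6, 3->3, 5->5, 10->10, 9->9
Step 2: d_i = R_x(i) - R_y(i); compute d_i^2.
  (7-7)^2=0, (1-1)^2=0, (2-4)^2=4, (6-2)^2=16, (9-8)^2=1, (4-6)^2=4, (3-3)^2=0, (5-5)^2=0, (10-10)^2=0, (8-9)^2=1
sum(d^2) = 26.
Step 3: rho = 1 - 6*26 / (10*(10^2 - 1)) = 1 - 156/990 = 0.842424.
Step 4: Under H0, t = rho * sqrt((n-2)/(1-rho^2)) = 4.4222 ~ t(8).
Step 5: Two-sided p-value from the t-distribution with 8 df = 0.002220.
Step 6: alpha = 0.05. reject H0.

rho = 0.8424, p = 0.002220, reject H0 at alpha = 0.05.


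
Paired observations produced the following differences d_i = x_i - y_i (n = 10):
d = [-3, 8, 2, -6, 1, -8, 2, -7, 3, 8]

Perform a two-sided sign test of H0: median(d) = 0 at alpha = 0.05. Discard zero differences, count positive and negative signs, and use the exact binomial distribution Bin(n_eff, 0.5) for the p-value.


Step 1: Discard zero differences. Original n = 10; n_eff = number of nonzero differences = 10.
Nonzero differences (with sign): -3, +8, +2, -6, +1, -8, +2, -7, +3, +8
Step 2: Count signs: positive = 6, negative = 4.
Step 3: Under H0: P(positive) = 0.5, so the number of positives S ~ Bin(10, 0.5).
Step 4: Two-sided exact p-value = sum of Bin(10,0.5) probabilities at or below the observed probability = 0.753906.
Step 5: alpha = 0.05. fail to reject H0.

n_eff = 10, pos = 6, neg = 4, p = 0.753906, fail to reject H0.


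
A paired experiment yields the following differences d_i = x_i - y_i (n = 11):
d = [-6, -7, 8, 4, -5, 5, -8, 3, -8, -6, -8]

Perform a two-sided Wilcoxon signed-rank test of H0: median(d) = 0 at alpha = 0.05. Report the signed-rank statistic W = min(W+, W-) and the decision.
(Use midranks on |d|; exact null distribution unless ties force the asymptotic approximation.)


Step 1: Drop any zero differences (none here) and take |d_i|.
|d| = [6, 7, 8, 4, 5, 5, 8, 3, 8, 6, 8]
Step 2: Midrank |d_i| (ties get averaged ranks).
ranks: |6|->5.5, |7|->7, |8|->9.5, |4|->2, |5|->3.5, |5|->3.5, |8|->9.5, |3|->1, |8|->9.5, |6|->5.5, |8|->9.5
Step 3: Attach original signs; sum ranks with positive sign and with negative sign.
W+ = 9.5 + 2 + 3.5 + 1 = 16
W- = 5.5 + 7 + 3.5 + 9.5 + 9.5 + 5.5 + 9.5 = 50
(Check: W+ + W- = 66 should equal n(n+1)/2 = 66.)
Step 4: Test statistic W = min(W+, W-) = 16.
Step 5: Ties in |d|, so use the tie-corrected normal approximation.
        E[W] = n(n+1)/4 = 11*12/4 = 33.
        Tie groups: |d|=5 (t=2), |d|=6 (t=2), |d|=8 (t=4); sum(t^3 - t) = 72.
        Var[W] = n(n+1)(2n+1)/24 - sum(t^3-t)/48 = 3036/24 - 72/48 = 125.
        z = (W - E[W]) / sqrt(Var[W]) = (16 - 33) / 11.1803 = -1.5205.
        Two-sided p = 2*Phi(z) = 0.128379.
Step 6: alpha = 0.05. fail to reject H0.

W+ = 16, W- = 50, W = min = 16, p = 0.128379, fail to reject H0.
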